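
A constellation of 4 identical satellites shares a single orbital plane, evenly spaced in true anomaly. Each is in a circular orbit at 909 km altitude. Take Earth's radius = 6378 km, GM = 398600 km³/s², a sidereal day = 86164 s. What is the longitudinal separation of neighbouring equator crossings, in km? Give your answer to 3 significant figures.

720 km

Semi-major axis a = 6378 + 909 = 7287 km. Period T = 2π√(a³/μ) = 2π√(7287³/398600) = 6190.6 s = 103.18 min.
Single-satellite node shift = (6190.6/86164) × 360° = 25.86°.
With 4 satellites evenly phased, successive equator crossings are 25.86/4 = 6.466° apart.
That is 6.466 × 111.3 = 720 km at the equator.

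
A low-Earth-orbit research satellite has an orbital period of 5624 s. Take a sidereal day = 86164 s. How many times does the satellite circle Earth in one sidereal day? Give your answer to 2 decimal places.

15.32

Orbits per sidereal day = 86164 / 5624.0 = 15.321.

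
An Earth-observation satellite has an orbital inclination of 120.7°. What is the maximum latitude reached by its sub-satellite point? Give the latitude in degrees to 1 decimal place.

59.3°

Retrograde orbit: the ground track reaches ±(180° − i) = ±(180 − 120.7) = ±59.3°.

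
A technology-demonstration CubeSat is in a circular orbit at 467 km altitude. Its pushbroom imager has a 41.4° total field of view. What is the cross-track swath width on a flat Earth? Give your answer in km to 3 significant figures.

Half-angle = 41.4°/2 = 20.7°.
Swath width ≈ 2h·tan(θ/2) = 2 × 467 × tan(20.7°) = 352.9 km.

353 km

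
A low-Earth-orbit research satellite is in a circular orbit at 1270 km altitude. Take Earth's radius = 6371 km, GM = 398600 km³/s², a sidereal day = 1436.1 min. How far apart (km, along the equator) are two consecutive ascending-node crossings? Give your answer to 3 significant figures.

3090 km

Semi-major axis a = 6371 + 1270 = 7641 km. Period T = 2π√(a³/μ) = 2π√(7641³/398600) = 6647.2 s = 110.79 min.
During one orbit Earth rotates (6647.2 / 86166) × 360° = 27.77°.
At the equator that is 27.77° × (2π·6371/360) km/° = 27.77 × 111.2 = 3088 km.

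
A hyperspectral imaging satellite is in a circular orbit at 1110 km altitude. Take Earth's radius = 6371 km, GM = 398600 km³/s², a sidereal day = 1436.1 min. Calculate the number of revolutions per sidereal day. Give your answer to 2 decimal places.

13.38

Semi-major axis a = 6371 + 1110 = 7481 km. Period T = 2π√(a³/μ) = 2π√(7481³/398600) = 6439.5 s = 107.32 min.
Orbits per sidereal day = 86166 / 6439.5 = 13.381.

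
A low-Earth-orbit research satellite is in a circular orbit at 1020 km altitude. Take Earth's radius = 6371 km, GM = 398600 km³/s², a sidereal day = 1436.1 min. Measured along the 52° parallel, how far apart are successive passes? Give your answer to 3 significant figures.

Semi-major axis a = 6371 + 1020 = 7391 km. Period T = 2π√(a³/μ) = 2π√(7391³/398600) = 6323.6 s = 105.39 min.
Node shift per orbit = (6323.6/86166) × 360° = 26.42°.
Equatorial spacing = 26.42 × 111.2 km/° = 2938 km.
At 52° latitude, spacing = 2938 × cos(52°) = 1809 km.

1810 km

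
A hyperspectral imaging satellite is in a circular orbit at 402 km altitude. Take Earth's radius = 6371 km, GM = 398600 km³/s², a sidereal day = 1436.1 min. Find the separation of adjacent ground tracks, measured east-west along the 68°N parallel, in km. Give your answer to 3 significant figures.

Semi-major axis a = 6371 + 402 = 6773 km. Period T = 2π√(a³/μ) = 2π√(6773³/398600) = 5547.3 s = 92.46 min.
Node shift per orbit = (5547.3/86166) × 360° = 23.18°.
Equatorial spacing = 23.18 × 111.2 km/° = 2577 km.
At 68° latitude, spacing = 2577 × cos(68°) = 965 km.

965 km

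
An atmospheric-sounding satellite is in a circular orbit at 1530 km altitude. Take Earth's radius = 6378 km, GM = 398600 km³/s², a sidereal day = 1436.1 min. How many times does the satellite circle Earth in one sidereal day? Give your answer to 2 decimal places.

Semi-major axis a = 6378 + 1530 = 7908 km. Period T = 2π√(a³/μ) = 2π√(7908³/398600) = 6998.6 s = 116.64 min.
Orbits per sidereal day = 86166 / 6998.6 = 12.312.

12.31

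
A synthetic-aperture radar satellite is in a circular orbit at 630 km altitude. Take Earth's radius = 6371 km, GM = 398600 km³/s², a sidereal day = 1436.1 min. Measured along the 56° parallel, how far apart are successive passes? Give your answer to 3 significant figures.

1510 km

Semi-major axis a = 6371 + 630 = 7001 km. Period T = 2π√(a³/μ) = 2π√(7001³/398600) = 5829.8 s = 97.16 min.
Node shift per orbit = (5829.8/86166) × 360° = 24.36°.
Equatorial spacing = 24.36 × 111.2 km/° = 2708 km.
At 56° latitude, spacing = 2708 × cos(56°) = 1514 km.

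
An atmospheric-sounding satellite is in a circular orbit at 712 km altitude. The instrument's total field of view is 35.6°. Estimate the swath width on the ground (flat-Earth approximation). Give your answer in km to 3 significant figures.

Half-angle = 35.6°/2 = 17.8°.
Swath width ≈ 2h·tan(θ/2) = 2 × 712 × tan(17.8°) = 457.2 km.

457 km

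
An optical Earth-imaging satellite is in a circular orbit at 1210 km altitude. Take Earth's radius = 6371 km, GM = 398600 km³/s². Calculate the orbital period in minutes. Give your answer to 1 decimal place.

109.5 min

Semi-major axis a = 6371 + 1210 = 7581 km. Period T = 2π√(a³/μ) = 2π√(7581³/398600) = 6569.0 s = 109.48 min.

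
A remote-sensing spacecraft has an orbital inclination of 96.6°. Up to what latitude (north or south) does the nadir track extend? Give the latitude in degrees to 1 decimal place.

Retrograde orbit: the ground track reaches ±(180° − i) = ±(180 − 96.6) = ±83.4°.

83.4°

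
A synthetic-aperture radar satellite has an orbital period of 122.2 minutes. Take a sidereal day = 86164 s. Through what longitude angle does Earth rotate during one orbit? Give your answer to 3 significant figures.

T = 122.2 min = 7332.0 s.
During one orbit Earth rotates (7332.0 / 86164) × 360° = 30.63°.

30.6°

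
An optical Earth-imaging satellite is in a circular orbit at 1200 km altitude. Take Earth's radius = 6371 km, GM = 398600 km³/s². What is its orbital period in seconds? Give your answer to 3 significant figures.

6560 seconds

Semi-major axis a = 6371 + 1200 = 7571 km. Period T = 2π√(a³/μ) = 2π√(7571³/398600) = 6556.0 s = 109.27 min.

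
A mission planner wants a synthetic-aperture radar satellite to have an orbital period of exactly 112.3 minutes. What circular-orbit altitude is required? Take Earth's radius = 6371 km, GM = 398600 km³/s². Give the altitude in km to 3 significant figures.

1340 km

T = 112.3 min = 6738.0 s.
From T = 2π√(a³/μ): a = (μ T²/4π²)^(1/3) = (398600 × 6738.0² / 4π²)^(1/3) = 7710 km.
Altitude h = a − R = 7710 − 6371 = 1339 km.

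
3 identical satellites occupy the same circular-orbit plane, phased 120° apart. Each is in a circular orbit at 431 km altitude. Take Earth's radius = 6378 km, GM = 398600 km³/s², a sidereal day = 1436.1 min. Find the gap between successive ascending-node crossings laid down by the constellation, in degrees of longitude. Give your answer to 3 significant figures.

7.79°

Semi-major axis a = 6378 + 431 = 6809 km. Period T = 2π√(a³/μ) = 2π√(6809³/398600) = 5591.6 s = 93.19 min.
Single-satellite node shift = (5591.6/86166) × 360° = 23.36°.
With 3 satellites evenly phased, successive equator crossings are 23.36/3 = 7.787° apart.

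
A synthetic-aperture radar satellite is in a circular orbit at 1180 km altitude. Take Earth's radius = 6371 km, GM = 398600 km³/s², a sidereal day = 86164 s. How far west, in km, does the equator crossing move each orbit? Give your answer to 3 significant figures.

3030 km

Semi-major axis a = 6371 + 1180 = 7551 km. Period T = 2π√(a³/μ) = 2π√(7551³/398600) = 6530.1 s = 108.83 min.
During one orbit Earth rotates (6530.1 / 86164) × 360° = 27.28°.
At the equator that is 27.28° × (2π·6371/360) km/° = 27.28 × 111.2 = 3034 km.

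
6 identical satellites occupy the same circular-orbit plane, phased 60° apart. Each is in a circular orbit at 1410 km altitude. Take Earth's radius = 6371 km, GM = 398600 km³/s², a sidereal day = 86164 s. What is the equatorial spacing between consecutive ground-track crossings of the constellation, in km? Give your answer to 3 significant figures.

Semi-major axis a = 6371 + 1410 = 7781 km. Period T = 2π√(a³/μ) = 2π√(7781³/398600) = 6830.7 s = 113.84 min.
Single-satellite node shift = (6830.7/86164) × 360° = 28.54°.
With 6 satellites evenly phased, successive equator crossings are 28.54/6 = 4.757° apart.
That is 4.757 × 111.2 = 529 km at the equator.

529 km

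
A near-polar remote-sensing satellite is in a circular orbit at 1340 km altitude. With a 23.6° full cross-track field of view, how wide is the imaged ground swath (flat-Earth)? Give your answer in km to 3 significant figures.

560 km

Half-angle = 23.6°/2 = 11.8°.
Swath width ≈ 2h·tan(θ/2) = 2 × 1340 × tan(11.8°) = 559.9 km.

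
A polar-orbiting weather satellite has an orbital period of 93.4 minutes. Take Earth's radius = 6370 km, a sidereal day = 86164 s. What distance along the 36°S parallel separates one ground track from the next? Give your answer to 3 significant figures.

2110 km

T = 93.4 min = 5604.0 s.
Node shift per orbit = (5604.0/86164) × 360° = 23.41°.
Equatorial spacing = 23.41 × 111.2 km/° = 2603 km.
At 36° latitude, spacing = 2603 × cos(36°) = 2106 km.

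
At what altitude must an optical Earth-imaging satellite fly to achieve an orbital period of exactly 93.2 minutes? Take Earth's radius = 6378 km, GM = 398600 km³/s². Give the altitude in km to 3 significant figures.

431 km

T = 93.2 min = 5592.0 s.
From T = 2π√(a³/μ): a = (μ T²/4π²)^(1/3) = (398600 × 5592.0² / 4π²)^(1/3) = 6809 km.
Altitude h = a − R = 6809 − 6378 = 431 km.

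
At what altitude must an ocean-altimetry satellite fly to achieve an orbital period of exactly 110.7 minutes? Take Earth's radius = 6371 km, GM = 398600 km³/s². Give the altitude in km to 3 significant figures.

T = 110.7 min = 6642.0 s.
From T = 2π√(a³/μ): a = (μ T²/4π²)^(1/3) = (398600 × 6642.0² / 4π²)^(1/3) = 7637 km.
Altitude h = a − R = 7637 − 6371 = 1266 km.

1270 km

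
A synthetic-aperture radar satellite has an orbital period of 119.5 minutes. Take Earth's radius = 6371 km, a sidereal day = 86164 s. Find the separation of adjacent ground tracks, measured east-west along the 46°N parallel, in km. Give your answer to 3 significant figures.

T = 119.5 min = 7170.0 s.
Node shift per orbit = (7170.0/86164) × 360° = 29.96°.
Equatorial spacing = 29.96 × 111.2 km/° = 3331 km.
At 46° latitude, spacing = 3331 × cos(46°) = 2314 km.

2310 km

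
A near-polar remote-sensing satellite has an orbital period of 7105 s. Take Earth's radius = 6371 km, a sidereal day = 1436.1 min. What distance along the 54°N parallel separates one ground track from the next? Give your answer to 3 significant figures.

Node shift per orbit = (7105.0/86166) × 360° = 29.68°.
Equatorial spacing = 29.68 × 111.2 km/° = 3301 km.
At 54° latitude, spacing = 3301 × cos(54°) = 1940 km.

1940 km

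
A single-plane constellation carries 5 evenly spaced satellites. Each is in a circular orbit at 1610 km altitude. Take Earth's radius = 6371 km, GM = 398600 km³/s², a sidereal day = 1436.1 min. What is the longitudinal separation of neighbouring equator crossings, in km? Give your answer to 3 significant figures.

659 km

Semi-major axis a = 6371 + 1610 = 7981 km. Period T = 2π√(a³/μ) = 2π√(7981³/398600) = 7095.7 s = 118.26 min.
Single-satellite node shift = (7095.7/86166) × 360° = 29.65°.
With 5 satellites evenly phased, successive equator crossings are 29.65/5 = 5.929° apart.
That is 5.929 × 111.2 = 659 km at the equator.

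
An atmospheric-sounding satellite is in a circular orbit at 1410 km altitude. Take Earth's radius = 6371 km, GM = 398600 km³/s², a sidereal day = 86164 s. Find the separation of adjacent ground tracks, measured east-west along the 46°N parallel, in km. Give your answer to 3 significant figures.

2200 km

Semi-major axis a = 6371 + 1410 = 7781 km. Period T = 2π√(a³/μ) = 2π√(7781³/398600) = 6830.7 s = 113.84 min.
Node shift per orbit = (6830.7/86164) × 360° = 28.54°.
Equatorial spacing = 28.54 × 111.2 km/° = 3173 km.
At 46° latitude, spacing = 3173 × cos(46°) = 2204 km.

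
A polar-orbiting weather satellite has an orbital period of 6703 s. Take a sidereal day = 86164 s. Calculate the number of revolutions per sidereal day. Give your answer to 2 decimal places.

Orbits per sidereal day = 86164 / 6703.0 = 12.855.

12.85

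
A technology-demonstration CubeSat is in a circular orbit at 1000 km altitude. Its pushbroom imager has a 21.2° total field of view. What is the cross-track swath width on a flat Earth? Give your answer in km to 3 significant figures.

Half-angle = 21.2°/2 = 10.6°.
Swath width ≈ 2h·tan(θ/2) = 2 × 1000 × tan(10.6°) = 374.3 km.

374 km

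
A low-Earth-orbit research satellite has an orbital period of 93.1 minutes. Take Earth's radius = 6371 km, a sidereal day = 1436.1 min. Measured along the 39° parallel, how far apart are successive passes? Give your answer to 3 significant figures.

T = 93.1 min = 5586.0 s.
Node shift per orbit = (5586.0/86166) × 360° = 23.34°.
Equatorial spacing = 23.34 × 111.2 km/° = 2595 km.
At 39° latitude, spacing = 2595 × cos(39°) = 2017 km.

2020 km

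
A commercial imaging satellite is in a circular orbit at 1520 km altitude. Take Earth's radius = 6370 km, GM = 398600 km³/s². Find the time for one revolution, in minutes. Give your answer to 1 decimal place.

116.2 min

Semi-major axis a = 6370 + 1520 = 7890 km. Period T = 2π√(a³/μ) = 2π√(7890³/398600) = 6974.7 s = 116.25 min.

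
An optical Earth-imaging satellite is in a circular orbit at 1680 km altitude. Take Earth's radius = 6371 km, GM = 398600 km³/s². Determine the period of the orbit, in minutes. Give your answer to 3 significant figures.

120 min

Semi-major axis a = 6371 + 1680 = 8051 km. Period T = 2π√(a³/μ) = 2π√(8051³/398600) = 7189.3 s = 119.82 min.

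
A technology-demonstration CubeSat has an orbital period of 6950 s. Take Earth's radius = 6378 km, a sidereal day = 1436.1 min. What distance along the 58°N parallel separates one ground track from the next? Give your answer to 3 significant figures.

1710 km

Node shift per orbit = (6950.0/86166) × 360° = 29.04°.
Equatorial spacing = 29.04 × 111.3 km/° = 3232 km.
At 58° latitude, spacing = 3232 × cos(58°) = 1713 km.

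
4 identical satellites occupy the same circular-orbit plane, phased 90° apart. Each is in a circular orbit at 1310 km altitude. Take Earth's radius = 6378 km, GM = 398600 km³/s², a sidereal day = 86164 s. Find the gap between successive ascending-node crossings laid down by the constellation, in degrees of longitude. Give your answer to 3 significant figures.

Semi-major axis a = 6378 + 1310 = 7688 km. Period T = 2π√(a³/μ) = 2π√(7688³/398600) = 6708.6 s = 111.81 min.
Single-satellite node shift = (6708.6/86164) × 360° = 28.03°.
With 4 satellites evenly phased, successive equator crossings are 28.03/4 = 7.007° apart.

7.01°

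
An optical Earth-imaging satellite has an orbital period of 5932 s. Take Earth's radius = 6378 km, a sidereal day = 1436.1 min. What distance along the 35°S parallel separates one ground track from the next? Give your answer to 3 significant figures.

2260 km

Node shift per orbit = (5932.0/86166) × 360° = 24.78°.
Equatorial spacing = 24.78 × 111.3 km/° = 2759 km.
At 35° latitude, spacing = 2759 × cos(35°) = 2260 km.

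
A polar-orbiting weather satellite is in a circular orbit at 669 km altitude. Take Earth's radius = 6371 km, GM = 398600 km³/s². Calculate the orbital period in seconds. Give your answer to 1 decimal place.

Semi-major axis a = 6371 + 669 = 7040 km. Period T = 2π√(a³/μ) = 2π√(7040³/398600) = 5878.5 s = 97.98 min.

5878.5 seconds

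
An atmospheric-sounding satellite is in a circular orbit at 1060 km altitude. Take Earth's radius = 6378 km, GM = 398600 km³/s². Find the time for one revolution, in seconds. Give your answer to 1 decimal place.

Semi-major axis a = 6378 + 1060 = 7438 km. Period T = 2π√(a³/μ) = 2π√(7438³/398600) = 6384.0 s = 106.40 min.

6384.0 seconds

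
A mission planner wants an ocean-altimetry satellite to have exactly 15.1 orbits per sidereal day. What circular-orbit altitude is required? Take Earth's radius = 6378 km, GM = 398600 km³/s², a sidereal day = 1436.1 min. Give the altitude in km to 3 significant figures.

524 km

Required period T = 86166 / 15.1 = 5706.4 s.
From T = 2π√(a³/μ): a = (μ T²/4π²)^(1/3) = (398600 × 5706.4² / 4π²)^(1/3) = 6902 km.
Altitude h = a − R = 6902 − 6378 = 524 km.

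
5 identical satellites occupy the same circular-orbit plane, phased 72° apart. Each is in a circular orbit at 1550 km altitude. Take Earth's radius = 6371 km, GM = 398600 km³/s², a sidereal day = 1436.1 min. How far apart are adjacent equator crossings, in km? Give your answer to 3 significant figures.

652 km

Semi-major axis a = 6371 + 1550 = 7921 km. Period T = 2π√(a³/μ) = 2π√(7921³/398600) = 7015.9 s = 116.93 min.
Single-satellite node shift = (7015.9/86166) × 360° = 29.31°.
With 5 satellites evenly phased, successive equator crossings are 29.31/5 = 5.862° apart.
That is 5.862 × 111.2 = 652 km at the equator.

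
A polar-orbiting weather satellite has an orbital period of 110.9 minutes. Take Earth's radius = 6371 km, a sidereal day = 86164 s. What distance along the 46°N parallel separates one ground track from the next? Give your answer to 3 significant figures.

T = 110.9 min = 6654.0 s.
Node shift per orbit = (6654.0/86164) × 360° = 27.80°.
Equatorial spacing = 27.80 × 111.2 km/° = 3091 km.
At 46° latitude, spacing = 3091 × cos(46°) = 2147 km.

2150 km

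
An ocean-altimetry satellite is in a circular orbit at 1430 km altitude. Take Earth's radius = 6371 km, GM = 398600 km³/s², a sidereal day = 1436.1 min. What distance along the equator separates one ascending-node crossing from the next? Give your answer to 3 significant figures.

Semi-major axis a = 6371 + 1430 = 7801 km. Period T = 2π√(a³/μ) = 2π√(7801³/398600) = 6857.0 s = 114.28 min.
During one orbit Earth rotates (6857.0 / 86166) × 360° = 28.65°.
At the equator that is 28.65° × (2π·6371/360) km/° = 28.65 × 111.2 = 3186 km.

3190 km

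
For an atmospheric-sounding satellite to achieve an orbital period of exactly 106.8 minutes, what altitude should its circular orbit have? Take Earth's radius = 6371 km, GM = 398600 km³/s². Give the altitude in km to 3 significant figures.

1090 km

T = 106.8 min = 6408.0 s.
From T = 2π√(a³/μ): a = (μ T²/4π²)^(1/3) = (398600 × 6408.0² / 4π²)^(1/3) = 7457 km.
Altitude h = a − R = 7457 − 6371 = 1086 km.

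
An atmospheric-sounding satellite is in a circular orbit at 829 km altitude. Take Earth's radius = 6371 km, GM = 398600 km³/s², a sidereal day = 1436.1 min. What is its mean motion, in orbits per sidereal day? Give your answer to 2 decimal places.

Semi-major axis a = 6371 + 829 = 7200 km. Period T = 2π√(a³/μ) = 2π√(7200³/398600) = 6080.1 s = 101.33 min.
Orbits per sidereal day = 86166 / 6080.1 = 14.172.

14.17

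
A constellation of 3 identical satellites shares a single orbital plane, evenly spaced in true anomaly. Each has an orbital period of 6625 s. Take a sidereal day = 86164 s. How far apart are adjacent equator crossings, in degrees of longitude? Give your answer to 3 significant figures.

Single-satellite node shift = (6625.0/86164) × 360° = 27.68°.
With 3 satellites evenly phased, successive equator crossings are 27.68/3 = 9.227° apart.

9.23°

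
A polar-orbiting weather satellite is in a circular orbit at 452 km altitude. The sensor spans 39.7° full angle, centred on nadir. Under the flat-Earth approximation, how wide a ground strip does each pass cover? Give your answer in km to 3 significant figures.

326 km

Half-angle = 39.7°/2 = 19.85°.
Swath width ≈ 2h·tan(θ/2) = 2 × 452 × tan(19.85°) = 326.4 km.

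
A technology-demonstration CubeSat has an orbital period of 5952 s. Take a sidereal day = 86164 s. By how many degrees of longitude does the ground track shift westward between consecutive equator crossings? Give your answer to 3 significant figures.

24.9°

During one orbit Earth rotates (5952.0 / 86164) × 360° = 24.87°.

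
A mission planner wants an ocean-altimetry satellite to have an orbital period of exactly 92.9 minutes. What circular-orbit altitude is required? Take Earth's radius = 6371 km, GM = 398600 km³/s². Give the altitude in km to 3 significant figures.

424 km

T = 92.9 min = 5574.0 s.
From T = 2π√(a³/μ): a = (μ T²/4π²)^(1/3) = (398600 × 5574.0² / 4π²)^(1/3) = 6795 km.
Altitude h = a − R = 6795 − 6371 = 424 km.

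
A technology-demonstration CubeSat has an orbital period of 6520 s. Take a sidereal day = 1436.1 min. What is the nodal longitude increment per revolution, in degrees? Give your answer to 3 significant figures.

27.2°

During one orbit Earth rotates (6520.0 / 86166) × 360° = 27.24°.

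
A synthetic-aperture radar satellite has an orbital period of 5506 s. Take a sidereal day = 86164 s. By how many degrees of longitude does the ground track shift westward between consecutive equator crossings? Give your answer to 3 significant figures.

During one orbit Earth rotates (5506.0 / 86164) × 360° = 23.00°.

23.0°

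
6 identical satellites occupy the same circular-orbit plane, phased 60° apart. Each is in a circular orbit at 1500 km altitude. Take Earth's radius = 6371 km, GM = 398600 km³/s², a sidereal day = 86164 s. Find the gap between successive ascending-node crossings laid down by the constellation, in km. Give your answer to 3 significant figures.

538 km

Semi-major axis a = 6371 + 1500 = 7871 km. Period T = 2π√(a³/μ) = 2π√(7871³/398600) = 6949.5 s = 115.83 min.
Single-satellite node shift = (6949.5/86164) × 360° = 29.04°.
With 6 satellites evenly phased, successive equator crossings are 29.04/6 = 4.839° apart.
That is 4.839 × 111.2 = 538 km at the equator.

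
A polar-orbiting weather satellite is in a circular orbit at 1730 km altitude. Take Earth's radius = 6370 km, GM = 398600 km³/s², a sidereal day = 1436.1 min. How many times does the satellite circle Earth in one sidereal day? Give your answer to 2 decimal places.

11.88

Semi-major axis a = 6370 + 1730 = 8100 km. Period T = 2π√(a³/μ) = 2π√(8100³/398600) = 7255.0 s = 120.92 min.
Orbits per sidereal day = 86166 / 7255.0 = 11.877.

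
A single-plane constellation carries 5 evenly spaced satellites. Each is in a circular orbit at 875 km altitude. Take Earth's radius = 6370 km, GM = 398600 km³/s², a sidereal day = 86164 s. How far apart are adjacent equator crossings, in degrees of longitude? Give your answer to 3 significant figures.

Semi-major axis a = 6370 + 875 = 7245 km. Period T = 2π√(a³/μ) = 2π√(7245³/398600) = 6137.2 s = 102.29 min.
Single-satellite node shift = (6137.2/86164) × 360° = 25.64°.
With 5 satellites evenly phased, successive equator crossings are 25.64/5 = 5.128° apart.

5.13°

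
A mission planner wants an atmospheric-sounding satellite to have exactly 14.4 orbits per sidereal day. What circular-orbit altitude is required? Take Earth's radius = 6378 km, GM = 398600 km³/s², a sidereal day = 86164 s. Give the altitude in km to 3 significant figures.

Required period T = 86164 / 14.4 = 5983.6 s.
From T = 2π√(a³/μ): a = (μ T²/4π²)^(1/3) = (398600 × 5983.6² / 4π²)^(1/3) = 7124 km.
Altitude h = a − R = 7124 − 6378 = 746 km.

746 km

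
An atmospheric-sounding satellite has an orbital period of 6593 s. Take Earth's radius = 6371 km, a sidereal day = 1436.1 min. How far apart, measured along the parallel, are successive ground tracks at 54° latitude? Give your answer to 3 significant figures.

Node shift per orbit = (6593.0/86166) × 360° = 27.55°.
Equatorial spacing = 27.55 × 111.2 km/° = 3063 km.
At 54° latitude, spacing = 3063 × cos(54°) = 1800 km.

1800 km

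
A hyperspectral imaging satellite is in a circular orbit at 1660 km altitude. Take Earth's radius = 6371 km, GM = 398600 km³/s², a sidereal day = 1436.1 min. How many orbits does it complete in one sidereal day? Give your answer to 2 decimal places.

Semi-major axis a = 6371 + 1660 = 8031 km. Period T = 2π√(a³/μ) = 2π√(8031³/398600) = 7162.5 s = 119.38 min.
Orbits per sidereal day = 86166 / 7162.5 = 12.030.

12.03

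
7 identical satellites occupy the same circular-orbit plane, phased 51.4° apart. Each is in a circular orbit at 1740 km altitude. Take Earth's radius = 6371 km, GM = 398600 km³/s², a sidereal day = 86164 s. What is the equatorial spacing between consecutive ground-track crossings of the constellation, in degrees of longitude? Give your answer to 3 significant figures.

Semi-major axis a = 6371 + 1740 = 8111 km. Period T = 2π√(a³/μ) = 2π√(8111³/398600) = 7269.8 s = 121.16 min.
Single-satellite node shift = (7269.8/86164) × 360° = 30.37°.
With 7 satellites evenly phased, successive equator crossings are 30.37/7 = 4.339° apart.

4.34°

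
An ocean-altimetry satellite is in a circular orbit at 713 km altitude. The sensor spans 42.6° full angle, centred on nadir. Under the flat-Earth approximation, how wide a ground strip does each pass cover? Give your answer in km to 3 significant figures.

Half-angle = 42.6°/2 = 21.3°.
Swath width ≈ 2h·tan(θ/2) = 2 × 713 × tan(21.3°) = 556.0 km.

556 km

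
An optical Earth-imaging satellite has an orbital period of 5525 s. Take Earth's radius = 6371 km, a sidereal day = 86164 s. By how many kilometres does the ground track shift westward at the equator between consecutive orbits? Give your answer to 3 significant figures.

2570 km

During one orbit Earth rotates (5525.0 / 86164) × 360° = 23.08°.
At the equator that is 23.08° × (2π·6371/360) km/° = 23.08 × 111.2 = 2567 km.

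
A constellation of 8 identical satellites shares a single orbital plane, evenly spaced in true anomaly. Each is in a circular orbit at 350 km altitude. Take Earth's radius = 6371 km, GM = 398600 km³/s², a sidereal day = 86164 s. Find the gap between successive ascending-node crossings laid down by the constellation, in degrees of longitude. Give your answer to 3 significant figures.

2.86°

Semi-major axis a = 6371 + 350 = 6721 km. Period T = 2π√(a³/μ) = 2π√(6721³/398600) = 5483.6 s = 91.39 min.
Single-satellite node shift = (5483.6/86164) × 360° = 22.91°.
With 8 satellites evenly phased, successive equator crossings are 22.91/8 = 2.864° apart.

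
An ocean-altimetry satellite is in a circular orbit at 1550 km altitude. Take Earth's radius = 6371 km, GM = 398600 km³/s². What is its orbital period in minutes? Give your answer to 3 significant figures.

117 min

Semi-major axis a = 6371 + 1550 = 7921 km. Period T = 2π√(a³/μ) = 2π√(7921³/398600) = 7015.9 s = 116.93 min.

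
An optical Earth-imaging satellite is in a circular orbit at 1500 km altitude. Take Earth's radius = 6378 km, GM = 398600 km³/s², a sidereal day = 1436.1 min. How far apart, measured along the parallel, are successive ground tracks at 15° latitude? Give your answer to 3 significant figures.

3130 km

Semi-major axis a = 6378 + 1500 = 7878 km. Period T = 2π√(a³/μ) = 2π√(7878³/398600) = 6958.8 s = 115.98 min.
Node shift per orbit = (6958.8/86166) × 360° = 29.07°.
Equatorial spacing = 29.07 × 111.3 km/° = 3236 km.
At 15° latitude, spacing = 3236 × cos(15°) = 3126 km.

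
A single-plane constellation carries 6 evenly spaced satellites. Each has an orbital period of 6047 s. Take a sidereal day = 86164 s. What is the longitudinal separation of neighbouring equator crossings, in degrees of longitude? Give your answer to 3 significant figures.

4.21°

Single-satellite node shift = (6047.0/86164) × 360° = 25.26°.
With 6 satellites evenly phased, successive equator crossings are 25.26/6 = 4.211° apart.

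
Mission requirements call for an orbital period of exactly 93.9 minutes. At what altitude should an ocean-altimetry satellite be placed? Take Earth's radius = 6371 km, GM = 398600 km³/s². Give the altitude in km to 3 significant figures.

472 km

T = 93.9 min = 5634.0 s.
From T = 2π√(a³/μ): a = (μ T²/4π²)^(1/3) = (398600 × 5634.0² / 4π²)^(1/3) = 6843 km.
Altitude h = a − R = 6843 − 6371 = 472 km.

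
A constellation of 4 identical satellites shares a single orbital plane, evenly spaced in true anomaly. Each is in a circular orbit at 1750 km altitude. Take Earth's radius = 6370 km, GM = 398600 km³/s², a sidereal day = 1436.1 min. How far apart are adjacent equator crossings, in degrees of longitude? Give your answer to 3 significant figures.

7.61°

Semi-major axis a = 6370 + 1750 = 8120 km. Period T = 2π√(a³/μ) = 2π√(8120³/398600) = 7281.9 s = 121.37 min.
Single-satellite node shift = (7281.9/86166) × 360° = 30.42°.
With 4 satellites evenly phased, successive equator crossings are 30.42/4 = 7.606° apart.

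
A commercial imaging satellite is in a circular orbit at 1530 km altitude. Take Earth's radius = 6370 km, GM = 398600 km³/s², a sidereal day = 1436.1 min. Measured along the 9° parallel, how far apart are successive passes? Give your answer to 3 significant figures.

Semi-major axis a = 6370 + 1530 = 7900 km. Period T = 2π√(a³/μ) = 2π√(7900³/398600) = 6988.0 s = 116.47 min.
Node shift per orbit = (6988.0/86166) × 360° = 29.20°.
Equatorial spacing = 29.20 × 111.2 km/° = 3246 km.
At 9° latitude, spacing = 3246 × cos(9°) = 3206 km.

3210 km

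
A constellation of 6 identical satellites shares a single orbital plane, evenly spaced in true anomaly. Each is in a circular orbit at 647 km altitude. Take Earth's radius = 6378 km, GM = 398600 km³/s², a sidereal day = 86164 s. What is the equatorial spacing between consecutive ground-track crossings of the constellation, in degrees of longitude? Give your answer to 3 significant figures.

Semi-major axis a = 6378 + 647 = 7025 km. Period T = 2π√(a³/μ) = 2π√(7025³/398600) = 5859.8 s = 97.66 min.
Single-satellite node shift = (5859.8/86164) × 360° = 24.48°.
With 6 satellites evenly phased, successive equator crossings are 24.48/6 = 4.080° apart.

4.08°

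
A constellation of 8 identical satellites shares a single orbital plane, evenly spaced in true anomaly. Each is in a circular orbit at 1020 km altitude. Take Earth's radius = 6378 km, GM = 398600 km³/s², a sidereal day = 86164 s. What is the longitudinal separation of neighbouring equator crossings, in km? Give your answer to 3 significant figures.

368 km

Semi-major axis a = 6378 + 1020 = 7398 km. Period T = 2π√(a³/μ) = 2π√(7398³/398600) = 6332.6 s = 105.54 min.
Single-satellite node shift = (6332.6/86164) × 360° = 26.46°.
With 8 satellites evenly phased, successive equator crossings are 26.46/8 = 3.307° apart.
That is 3.307 × 111.3 = 368 km at the equator.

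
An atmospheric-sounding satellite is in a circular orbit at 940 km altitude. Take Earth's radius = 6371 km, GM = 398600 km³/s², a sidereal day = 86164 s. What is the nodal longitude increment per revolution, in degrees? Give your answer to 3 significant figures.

26.0°

Semi-major axis a = 6371 + 940 = 7311 km. Period T = 2π√(a³/μ) = 2π√(7311³/398600) = 6221.2 s = 103.69 min.
During one orbit Earth rotates (6221.2 / 86164) × 360° = 25.99°.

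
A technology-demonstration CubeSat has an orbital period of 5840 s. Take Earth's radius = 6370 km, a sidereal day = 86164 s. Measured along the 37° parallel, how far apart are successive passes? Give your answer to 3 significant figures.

Node shift per orbit = (5840.0/86164) × 360° = 24.40°.
Equatorial spacing = 24.40 × 111.2 km/° = 2713 km.
At 37° latitude, spacing = 2713 × cos(37°) = 2166 km.

2170 km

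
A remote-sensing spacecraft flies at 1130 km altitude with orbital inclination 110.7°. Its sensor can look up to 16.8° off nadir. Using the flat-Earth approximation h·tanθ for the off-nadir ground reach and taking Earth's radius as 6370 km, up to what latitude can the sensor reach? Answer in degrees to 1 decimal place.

Retrograde orbit: the ground track reaches ±(180° − i) = ±(180 − 110.7) = ±69.3°.
Sensor half-swath on the ground ≈ 1130·tan(16.8°) = 341 km = 3.07° of latitude.
Maximum observable latitude ≈ 69.3 + 3.07 = 72.4°.

72.4°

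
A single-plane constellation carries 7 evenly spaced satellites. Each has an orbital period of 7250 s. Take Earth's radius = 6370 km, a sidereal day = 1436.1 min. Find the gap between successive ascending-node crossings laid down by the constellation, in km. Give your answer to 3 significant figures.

481 km

Single-satellite node shift = (7250.0/86166) × 360° = 30.29°.
With 7 satellites evenly phased, successive equator crossings are 30.29/7 = 4.327° apart.
That is 4.327 × 111.2 = 481 km at the equator.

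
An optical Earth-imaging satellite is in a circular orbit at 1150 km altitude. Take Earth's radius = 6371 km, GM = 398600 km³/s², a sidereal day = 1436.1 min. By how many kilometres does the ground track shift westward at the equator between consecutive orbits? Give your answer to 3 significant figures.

Semi-major axis a = 6371 + 1150 = 7521 km. Period T = 2π√(a³/μ) = 2π√(7521³/398600) = 6491.2 s = 108.19 min.
During one orbit Earth rotates (6491.2 / 86166) × 360° = 27.12°.
At the equator that is 27.12° × (2π·6371/360) km/° = 27.12 × 111.2 = 3016 km.

3020 km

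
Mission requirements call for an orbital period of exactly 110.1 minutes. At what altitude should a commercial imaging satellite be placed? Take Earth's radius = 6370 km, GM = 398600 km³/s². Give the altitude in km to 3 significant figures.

1240 km

T = 110.1 min = 6606.0 s.
From T = 2π√(a³/μ): a = (μ T²/4π²)^(1/3) = (398600 × 6606.0² / 4π²)^(1/3) = 7609 km.
Altitude h = a − R = 7609 − 6370 = 1239 km.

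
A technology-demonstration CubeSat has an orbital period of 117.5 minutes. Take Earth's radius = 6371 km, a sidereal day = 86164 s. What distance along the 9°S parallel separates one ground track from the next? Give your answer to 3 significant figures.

3230 km

T = 117.5 min = 7050.0 s.
Node shift per orbit = (7050.0/86164) × 360° = 29.46°.
Equatorial spacing = 29.46 × 111.2 km/° = 3275 km.
At 9° latitude, spacing = 3275 × cos(9°) = 3235 km.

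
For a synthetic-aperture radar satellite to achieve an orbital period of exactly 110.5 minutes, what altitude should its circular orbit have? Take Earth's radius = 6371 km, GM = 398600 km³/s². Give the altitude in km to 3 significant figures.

1260 km

T = 110.5 min = 6630.0 s.
From T = 2π√(a³/μ): a = (μ T²/4π²)^(1/3) = (398600 × 6630.0² / 4π²)^(1/3) = 7628 km.
Altitude h = a − R = 7628 − 6371 = 1257 km.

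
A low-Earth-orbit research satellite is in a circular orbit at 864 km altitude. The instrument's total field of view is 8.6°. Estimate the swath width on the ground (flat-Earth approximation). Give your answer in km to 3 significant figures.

130 km

Half-angle = 8.6°/2 = 4.3°.
Swath width ≈ 2h·tan(θ/2) = 2 × 864 × tan(4.3°) = 129.9 km.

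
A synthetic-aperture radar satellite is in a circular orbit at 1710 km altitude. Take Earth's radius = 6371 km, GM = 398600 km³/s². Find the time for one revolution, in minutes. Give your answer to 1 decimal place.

120.5 min

Semi-major axis a = 6371 + 1710 = 8081 km. Period T = 2π√(a³/μ) = 2π√(8081³/398600) = 7229.5 s = 120.49 min.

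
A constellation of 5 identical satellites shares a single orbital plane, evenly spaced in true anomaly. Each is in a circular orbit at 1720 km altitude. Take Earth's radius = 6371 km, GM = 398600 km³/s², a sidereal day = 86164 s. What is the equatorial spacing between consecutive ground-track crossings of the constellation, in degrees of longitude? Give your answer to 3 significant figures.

6.05°

Semi-major axis a = 6371 + 1720 = 8091 km. Period T = 2π√(a³/μ) = 2π√(8091³/398600) = 7242.9 s = 120.72 min.
Single-satellite node shift = (7242.9/86164) × 360° = 30.26°.
With 5 satellites evenly phased, successive equator crossings are 30.26/5 = 6.052° apart.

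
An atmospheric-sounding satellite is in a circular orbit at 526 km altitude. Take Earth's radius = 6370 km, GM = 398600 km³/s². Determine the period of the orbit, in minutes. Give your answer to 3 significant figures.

Semi-major axis a = 6370 + 526 = 6896 km. Period T = 2π√(a³/μ) = 2π√(6896³/398600) = 5699.1 s = 94.99 min.

95.0 min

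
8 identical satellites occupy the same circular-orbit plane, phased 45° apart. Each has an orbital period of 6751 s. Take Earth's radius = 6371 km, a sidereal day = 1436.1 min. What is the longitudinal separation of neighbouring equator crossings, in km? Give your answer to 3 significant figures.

392 km

Single-satellite node shift = (6751.0/86166) × 360° = 28.21°.
With 8 satellites evenly phased, successive equator crossings are 28.21/8 = 3.526° apart.
That is 3.526 × 111.2 = 392 km at the equator.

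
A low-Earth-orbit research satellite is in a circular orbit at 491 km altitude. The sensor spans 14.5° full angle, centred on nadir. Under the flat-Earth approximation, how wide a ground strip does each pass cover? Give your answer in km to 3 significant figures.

125 km

Half-angle = 14.5°/2 = 7.25°.
Swath width ≈ 2h·tan(θ/2) = 2 × 491 × tan(7.25°) = 124.9 km.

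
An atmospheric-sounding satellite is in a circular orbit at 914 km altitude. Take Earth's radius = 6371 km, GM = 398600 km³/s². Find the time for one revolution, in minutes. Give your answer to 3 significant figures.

103 min

Semi-major axis a = 6371 + 914 = 7285 km. Period T = 2π√(a³/μ) = 2π√(7285³/398600) = 6188.1 s = 103.13 min.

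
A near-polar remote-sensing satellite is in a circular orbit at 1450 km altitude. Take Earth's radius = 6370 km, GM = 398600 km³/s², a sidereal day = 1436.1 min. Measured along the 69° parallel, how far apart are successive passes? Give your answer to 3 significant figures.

Semi-major axis a = 6370 + 1450 = 7820 km. Period T = 2π√(a³/μ) = 2π√(7820³/398600) = 6882.1 s = 114.70 min.
Node shift per orbit = (6882.1/86166) × 360° = 28.75°.
Equatorial spacing = 28.75 × 111.2 km/° = 3197 km.
At 69° latitude, spacing = 3197 × cos(69°) = 1146 km.

1150 km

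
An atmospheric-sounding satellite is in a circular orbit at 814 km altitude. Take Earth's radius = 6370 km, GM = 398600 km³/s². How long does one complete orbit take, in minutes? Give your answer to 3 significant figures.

Semi-major axis a = 6370 + 814 = 7184 km. Period T = 2π√(a³/μ) = 2π√(7184³/398600) = 6059.8 s = 101.00 min.

101 min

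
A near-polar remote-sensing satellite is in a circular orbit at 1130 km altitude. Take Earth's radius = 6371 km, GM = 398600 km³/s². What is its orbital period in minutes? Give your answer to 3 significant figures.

Semi-major axis a = 6371 + 1130 = 7501 km. Period T = 2π√(a³/μ) = 2π√(7501³/398600) = 6465.3 s = 107.76 min.

108 min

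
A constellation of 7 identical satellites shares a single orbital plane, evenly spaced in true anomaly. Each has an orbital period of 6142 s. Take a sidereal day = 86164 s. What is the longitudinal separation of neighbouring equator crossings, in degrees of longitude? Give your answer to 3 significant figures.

Single-satellite node shift = (6142.0/86164) × 360° = 25.66°.
With 7 satellites evenly phased, successive equator crossings are 25.66/7 = 3.666° apart.

3.67°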